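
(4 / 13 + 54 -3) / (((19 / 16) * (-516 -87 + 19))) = -1334 / 18031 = -0.07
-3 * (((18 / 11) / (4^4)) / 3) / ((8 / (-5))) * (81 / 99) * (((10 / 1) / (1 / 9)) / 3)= 0.10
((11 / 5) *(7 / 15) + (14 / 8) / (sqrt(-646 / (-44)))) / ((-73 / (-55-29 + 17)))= 469 *sqrt(7106) / 94316 + 5159 / 5475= 1.36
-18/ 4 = -9/ 2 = -4.50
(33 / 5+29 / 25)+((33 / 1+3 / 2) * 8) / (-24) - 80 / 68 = -4179 / 850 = -4.92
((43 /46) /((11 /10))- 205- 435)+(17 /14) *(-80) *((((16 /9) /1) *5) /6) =-37443845 /47817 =-783.07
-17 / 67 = -0.25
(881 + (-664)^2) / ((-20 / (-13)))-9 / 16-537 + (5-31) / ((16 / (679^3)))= -40673159671 / 80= -508414495.89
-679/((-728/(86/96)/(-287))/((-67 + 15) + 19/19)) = 20350309/1664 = 12229.75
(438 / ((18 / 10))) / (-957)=-730 / 2871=-0.25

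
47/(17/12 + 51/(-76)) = 63.04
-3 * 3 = -9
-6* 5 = -30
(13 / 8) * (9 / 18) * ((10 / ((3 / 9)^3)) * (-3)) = -5265 / 8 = -658.12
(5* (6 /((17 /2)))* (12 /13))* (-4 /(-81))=320 /1989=0.16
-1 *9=-9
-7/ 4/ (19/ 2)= -7/ 38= -0.18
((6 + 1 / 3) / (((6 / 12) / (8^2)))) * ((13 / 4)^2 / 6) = 12844 / 9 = 1427.11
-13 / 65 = -1 / 5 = -0.20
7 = 7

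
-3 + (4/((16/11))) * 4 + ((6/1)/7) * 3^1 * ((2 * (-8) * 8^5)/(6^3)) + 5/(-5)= -130925/21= -6234.52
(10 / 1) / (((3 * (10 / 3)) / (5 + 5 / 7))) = 40 / 7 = 5.71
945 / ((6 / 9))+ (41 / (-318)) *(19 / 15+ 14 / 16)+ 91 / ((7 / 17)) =62514623 / 38160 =1638.22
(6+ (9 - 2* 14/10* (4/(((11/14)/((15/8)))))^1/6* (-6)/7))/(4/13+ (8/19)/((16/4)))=17043/374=45.57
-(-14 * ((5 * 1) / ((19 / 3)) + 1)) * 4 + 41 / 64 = 122635 / 1216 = 100.85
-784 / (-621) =784 / 621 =1.26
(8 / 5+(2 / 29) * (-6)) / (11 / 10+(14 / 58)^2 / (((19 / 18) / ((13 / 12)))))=47386 / 46331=1.02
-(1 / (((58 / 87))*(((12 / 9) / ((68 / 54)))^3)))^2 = -1.60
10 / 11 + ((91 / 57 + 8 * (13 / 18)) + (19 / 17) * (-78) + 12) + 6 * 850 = 160943659 / 31977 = 5033.11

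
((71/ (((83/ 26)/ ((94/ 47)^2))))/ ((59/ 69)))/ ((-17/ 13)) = -6623448/ 83249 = -79.56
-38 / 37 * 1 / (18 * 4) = -19 / 1332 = -0.01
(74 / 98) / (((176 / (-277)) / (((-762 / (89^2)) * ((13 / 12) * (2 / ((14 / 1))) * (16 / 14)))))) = 16921099 / 836806124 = 0.02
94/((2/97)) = 4559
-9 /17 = -0.53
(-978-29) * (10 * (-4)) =40280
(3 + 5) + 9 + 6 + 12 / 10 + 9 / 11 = 1376 / 55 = 25.02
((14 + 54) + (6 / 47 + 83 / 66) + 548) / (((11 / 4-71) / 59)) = -533.71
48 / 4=12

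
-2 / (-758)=0.00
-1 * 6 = -6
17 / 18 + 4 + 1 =5.94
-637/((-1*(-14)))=-45.50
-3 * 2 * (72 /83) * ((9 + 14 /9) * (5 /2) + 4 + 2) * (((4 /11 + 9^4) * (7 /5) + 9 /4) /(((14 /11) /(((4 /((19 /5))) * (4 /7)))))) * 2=-113133435360 /77273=-1464074.58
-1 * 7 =-7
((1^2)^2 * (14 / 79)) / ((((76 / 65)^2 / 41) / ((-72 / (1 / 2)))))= -21826350 / 28519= -765.33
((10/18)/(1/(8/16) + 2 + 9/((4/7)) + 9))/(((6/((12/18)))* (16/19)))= 19/7452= 0.00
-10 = -10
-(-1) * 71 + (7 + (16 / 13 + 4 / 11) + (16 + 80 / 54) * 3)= 169934 / 1287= 132.04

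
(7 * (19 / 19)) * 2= 14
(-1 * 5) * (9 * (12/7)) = -540/7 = -77.14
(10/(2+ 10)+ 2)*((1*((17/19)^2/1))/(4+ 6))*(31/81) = 152303/1754460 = 0.09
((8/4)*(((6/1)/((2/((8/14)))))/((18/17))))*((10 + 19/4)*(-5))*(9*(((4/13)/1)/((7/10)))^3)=-962880000/5274997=-182.54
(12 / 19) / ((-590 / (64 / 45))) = -128 / 84075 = -0.00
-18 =-18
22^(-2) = 1 / 484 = 0.00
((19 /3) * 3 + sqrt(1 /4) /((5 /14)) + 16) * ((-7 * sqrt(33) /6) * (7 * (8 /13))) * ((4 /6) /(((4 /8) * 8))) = -1372 * sqrt(33) /45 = -175.15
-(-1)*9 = 9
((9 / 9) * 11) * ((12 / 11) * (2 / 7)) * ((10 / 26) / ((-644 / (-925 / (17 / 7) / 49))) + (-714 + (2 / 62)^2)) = -4101526994274 / 1675473709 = -2447.98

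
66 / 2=33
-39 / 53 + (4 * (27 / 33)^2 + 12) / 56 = -21267 / 44891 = -0.47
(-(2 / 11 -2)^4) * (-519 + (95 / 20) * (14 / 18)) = 742040000 / 131769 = 5631.37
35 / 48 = 0.73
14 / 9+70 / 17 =868 / 153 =5.67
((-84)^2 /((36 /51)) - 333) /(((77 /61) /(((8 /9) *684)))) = 358381344 /77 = 4654303.17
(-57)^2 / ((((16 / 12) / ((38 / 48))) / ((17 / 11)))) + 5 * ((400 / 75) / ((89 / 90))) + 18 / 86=4052765481 / 1347104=3008.50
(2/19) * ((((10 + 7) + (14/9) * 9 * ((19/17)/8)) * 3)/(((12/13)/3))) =50271/2584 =19.45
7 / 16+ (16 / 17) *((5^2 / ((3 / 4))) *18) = 153719 / 272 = 565.14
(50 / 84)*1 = 25 / 42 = 0.60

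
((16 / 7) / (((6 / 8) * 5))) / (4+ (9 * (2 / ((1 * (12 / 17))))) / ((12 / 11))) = 512 / 22995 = 0.02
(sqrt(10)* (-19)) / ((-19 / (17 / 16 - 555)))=-8863* sqrt(10) / 16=-1751.70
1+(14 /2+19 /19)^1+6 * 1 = 15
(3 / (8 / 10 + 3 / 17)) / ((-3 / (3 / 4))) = -255 / 332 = -0.77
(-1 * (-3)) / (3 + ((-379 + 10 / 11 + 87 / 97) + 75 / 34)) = -108834 / 13494985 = -0.01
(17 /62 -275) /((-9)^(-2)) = -1379673 /62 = -22252.79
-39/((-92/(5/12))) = 0.18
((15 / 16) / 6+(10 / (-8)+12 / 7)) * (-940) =-32665 / 56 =-583.30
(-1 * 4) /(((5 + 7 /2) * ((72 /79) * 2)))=-79 /306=-0.26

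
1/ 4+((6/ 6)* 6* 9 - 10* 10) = -45.75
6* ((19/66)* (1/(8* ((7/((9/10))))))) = 171/6160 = 0.03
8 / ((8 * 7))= 1 / 7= 0.14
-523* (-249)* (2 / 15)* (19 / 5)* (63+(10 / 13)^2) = 17727627874 / 4225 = 4195888.25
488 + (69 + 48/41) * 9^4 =18896005/41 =460878.17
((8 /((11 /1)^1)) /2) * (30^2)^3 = 265090909.09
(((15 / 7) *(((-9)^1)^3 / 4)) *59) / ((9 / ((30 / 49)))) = -1075275 / 686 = -1567.46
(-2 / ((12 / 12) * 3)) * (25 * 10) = -500 / 3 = -166.67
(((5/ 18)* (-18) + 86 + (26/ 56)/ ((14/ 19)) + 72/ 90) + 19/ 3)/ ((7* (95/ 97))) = 50627113/ 3910200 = 12.95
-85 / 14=-6.07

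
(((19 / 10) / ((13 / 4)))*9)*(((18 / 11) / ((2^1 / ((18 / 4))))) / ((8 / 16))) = 38.74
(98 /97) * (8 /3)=784 /291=2.69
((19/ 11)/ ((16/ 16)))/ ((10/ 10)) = 19/ 11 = 1.73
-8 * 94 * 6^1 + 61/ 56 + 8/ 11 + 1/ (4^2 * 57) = -316723045/ 70224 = -4510.18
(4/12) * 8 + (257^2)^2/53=13087411627/159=82310764.95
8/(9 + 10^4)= 8/10009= 0.00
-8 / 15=-0.53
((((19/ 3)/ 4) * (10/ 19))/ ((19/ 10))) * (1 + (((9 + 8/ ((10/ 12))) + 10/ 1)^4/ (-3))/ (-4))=418169101/ 17100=24454.33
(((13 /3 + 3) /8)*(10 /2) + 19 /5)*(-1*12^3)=-72432 /5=-14486.40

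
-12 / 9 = -4 / 3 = -1.33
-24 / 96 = -1 / 4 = -0.25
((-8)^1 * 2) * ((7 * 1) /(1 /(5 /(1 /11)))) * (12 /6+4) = -36960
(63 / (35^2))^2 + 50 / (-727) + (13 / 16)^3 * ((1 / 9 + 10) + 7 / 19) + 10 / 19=370436137957 / 60915330000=6.08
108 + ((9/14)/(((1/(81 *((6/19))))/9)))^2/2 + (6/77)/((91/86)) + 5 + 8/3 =167959999175/15177162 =11066.63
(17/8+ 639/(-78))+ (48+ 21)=6545/104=62.93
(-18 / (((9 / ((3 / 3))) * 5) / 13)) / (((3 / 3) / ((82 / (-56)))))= 533 / 70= 7.61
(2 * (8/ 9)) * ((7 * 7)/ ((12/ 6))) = 392/ 9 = 43.56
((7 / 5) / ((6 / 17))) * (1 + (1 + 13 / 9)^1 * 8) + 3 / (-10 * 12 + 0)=88033 / 1080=81.51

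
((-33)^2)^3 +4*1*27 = 1291468077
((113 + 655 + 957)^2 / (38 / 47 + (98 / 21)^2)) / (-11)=-1258689375 / 105094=-11976.80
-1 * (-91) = 91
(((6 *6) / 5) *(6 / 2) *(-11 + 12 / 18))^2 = 49818.24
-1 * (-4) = 4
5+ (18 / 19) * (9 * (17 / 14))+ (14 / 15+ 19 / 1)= 70397 / 1995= 35.29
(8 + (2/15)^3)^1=8.00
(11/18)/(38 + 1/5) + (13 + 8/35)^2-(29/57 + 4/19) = 13946734093/80019450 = 174.29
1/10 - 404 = -4039/10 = -403.90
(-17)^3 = -4913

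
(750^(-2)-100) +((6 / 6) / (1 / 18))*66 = 612000001 / 562500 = 1088.00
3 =3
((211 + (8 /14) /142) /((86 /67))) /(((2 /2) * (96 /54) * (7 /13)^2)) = 10686885183 /33509728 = 318.92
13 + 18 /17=239 /17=14.06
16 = 16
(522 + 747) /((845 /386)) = 489834 /845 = 579.69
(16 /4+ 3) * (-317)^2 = 703423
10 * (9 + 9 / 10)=99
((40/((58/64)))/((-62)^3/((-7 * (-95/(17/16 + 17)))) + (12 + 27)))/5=-340480/248174141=-0.00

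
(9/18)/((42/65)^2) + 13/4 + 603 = 2143075/3528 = 607.45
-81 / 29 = -2.79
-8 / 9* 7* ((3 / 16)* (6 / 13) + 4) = -2975 / 117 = -25.43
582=582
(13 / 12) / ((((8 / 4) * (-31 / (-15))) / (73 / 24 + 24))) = 42185 / 5952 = 7.09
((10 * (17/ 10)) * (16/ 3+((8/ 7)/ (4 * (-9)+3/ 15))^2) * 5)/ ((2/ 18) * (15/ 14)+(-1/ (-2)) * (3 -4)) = -266952530/ 224287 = -1190.23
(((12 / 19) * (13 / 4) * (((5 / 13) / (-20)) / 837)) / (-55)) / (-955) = -1 / 1113740100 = -0.00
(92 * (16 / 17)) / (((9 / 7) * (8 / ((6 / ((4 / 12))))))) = 2576 / 17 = 151.53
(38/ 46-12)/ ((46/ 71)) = -18247/ 1058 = -17.25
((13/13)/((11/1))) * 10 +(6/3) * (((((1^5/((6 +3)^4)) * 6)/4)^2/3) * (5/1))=286978195/315675954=0.91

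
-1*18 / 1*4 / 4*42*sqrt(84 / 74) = -756*sqrt(1554) / 37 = -805.46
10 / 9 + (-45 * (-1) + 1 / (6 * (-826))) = 685577 / 14868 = 46.11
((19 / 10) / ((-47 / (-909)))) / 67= 17271 / 31490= 0.55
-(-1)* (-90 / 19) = -90 / 19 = -4.74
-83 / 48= -1.73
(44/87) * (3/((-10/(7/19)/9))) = -1386/2755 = -0.50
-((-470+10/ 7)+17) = 3161/ 7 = 451.57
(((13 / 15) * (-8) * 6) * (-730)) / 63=30368 / 63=482.03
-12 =-12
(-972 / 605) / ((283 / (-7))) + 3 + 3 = 1034094 / 171215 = 6.04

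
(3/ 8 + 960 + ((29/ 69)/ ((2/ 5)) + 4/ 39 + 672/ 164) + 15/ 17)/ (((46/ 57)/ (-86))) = -3949506281255/ 38346152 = -102996.16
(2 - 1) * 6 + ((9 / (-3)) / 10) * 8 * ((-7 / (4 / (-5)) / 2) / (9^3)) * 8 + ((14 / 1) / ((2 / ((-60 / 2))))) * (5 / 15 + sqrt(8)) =-420 * sqrt(2) - 15580 / 243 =-658.08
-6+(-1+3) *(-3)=-12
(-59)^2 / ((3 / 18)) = 20886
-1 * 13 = -13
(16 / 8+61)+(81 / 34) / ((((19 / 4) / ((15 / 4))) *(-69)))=935649 / 14858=62.97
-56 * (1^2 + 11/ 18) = -812/ 9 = -90.22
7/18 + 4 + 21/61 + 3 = 8491/1098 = 7.73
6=6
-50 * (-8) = 400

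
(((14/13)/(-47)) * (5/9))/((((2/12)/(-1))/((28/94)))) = 1960/86151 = 0.02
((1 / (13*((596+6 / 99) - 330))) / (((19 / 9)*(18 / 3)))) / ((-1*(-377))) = 99 / 1635169640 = 0.00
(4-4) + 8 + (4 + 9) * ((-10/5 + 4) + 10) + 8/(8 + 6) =1152/7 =164.57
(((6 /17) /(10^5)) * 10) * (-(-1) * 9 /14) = 27 /1190000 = 0.00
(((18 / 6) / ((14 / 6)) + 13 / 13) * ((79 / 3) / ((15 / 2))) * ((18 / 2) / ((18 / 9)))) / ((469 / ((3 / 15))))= 1264 / 82075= 0.02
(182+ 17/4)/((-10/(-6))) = 447/4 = 111.75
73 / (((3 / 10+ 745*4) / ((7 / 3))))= 5110 / 89409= 0.06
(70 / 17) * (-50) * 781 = -2733500 / 17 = -160794.12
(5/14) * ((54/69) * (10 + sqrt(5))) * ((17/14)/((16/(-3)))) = -0.78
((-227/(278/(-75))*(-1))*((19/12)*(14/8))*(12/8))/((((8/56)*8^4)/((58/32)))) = -459657975/583008256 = -0.79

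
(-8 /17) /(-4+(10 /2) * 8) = -2 /153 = -0.01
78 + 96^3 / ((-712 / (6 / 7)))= -614958 / 623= -987.09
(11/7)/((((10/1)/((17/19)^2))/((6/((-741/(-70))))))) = 6358/89167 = 0.07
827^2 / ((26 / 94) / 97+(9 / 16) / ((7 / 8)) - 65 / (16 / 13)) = -349219618832 / 26636781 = -13110.43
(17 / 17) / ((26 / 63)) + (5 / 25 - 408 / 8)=-6289 / 130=-48.38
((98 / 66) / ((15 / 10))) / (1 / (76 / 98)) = 76 / 99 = 0.77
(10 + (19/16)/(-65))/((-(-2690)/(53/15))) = 550193/41964000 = 0.01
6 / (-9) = -2 / 3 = -0.67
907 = 907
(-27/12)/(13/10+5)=-5/14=-0.36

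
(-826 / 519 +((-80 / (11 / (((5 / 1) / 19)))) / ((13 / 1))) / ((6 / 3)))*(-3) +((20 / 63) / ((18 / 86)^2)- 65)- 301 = -848530461112 / 2398619223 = -353.76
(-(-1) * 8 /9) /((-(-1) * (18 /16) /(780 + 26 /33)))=1649024 /2673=616.92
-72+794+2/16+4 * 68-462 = 532.12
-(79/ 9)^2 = -6241/ 81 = -77.05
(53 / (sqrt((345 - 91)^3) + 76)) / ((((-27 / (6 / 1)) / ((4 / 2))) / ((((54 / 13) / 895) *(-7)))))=-12084 / 3403505105 + 40386 *sqrt(254) / 3403505105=0.00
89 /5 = 17.80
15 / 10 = 3 / 2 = 1.50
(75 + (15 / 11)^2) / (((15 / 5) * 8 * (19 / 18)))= 6975 / 2299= 3.03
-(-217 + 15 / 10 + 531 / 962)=103390 / 481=214.95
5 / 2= 2.50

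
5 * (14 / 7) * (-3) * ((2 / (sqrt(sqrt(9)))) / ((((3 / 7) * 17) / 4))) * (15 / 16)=-175 * sqrt(3) / 17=-17.83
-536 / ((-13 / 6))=3216 / 13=247.38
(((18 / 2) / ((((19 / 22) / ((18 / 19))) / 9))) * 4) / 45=7.90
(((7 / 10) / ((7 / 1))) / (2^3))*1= 1 / 80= 0.01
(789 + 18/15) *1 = 3951/5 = 790.20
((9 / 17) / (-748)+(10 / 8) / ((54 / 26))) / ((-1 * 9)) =-51598 / 772497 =-0.07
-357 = -357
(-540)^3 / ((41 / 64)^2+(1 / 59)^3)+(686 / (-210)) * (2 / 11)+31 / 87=-14085319122197268527 / 36711178735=-383679293.54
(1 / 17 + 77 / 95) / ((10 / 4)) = 2808 / 8075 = 0.35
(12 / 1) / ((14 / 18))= 108 / 7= 15.43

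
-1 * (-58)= 58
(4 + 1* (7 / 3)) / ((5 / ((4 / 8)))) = 19 / 30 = 0.63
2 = 2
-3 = -3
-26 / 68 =-13 / 34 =-0.38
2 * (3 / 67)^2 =18 / 4489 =0.00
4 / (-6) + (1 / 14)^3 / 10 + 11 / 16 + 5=206659 / 41160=5.02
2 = 2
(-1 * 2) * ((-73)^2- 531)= -9596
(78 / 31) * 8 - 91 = -2197 / 31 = -70.87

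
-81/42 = -27/14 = -1.93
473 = 473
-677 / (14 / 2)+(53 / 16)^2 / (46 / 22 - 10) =-15294437 / 155904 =-98.10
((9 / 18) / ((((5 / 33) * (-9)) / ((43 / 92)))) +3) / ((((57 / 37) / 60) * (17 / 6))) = 288859 / 7429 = 38.88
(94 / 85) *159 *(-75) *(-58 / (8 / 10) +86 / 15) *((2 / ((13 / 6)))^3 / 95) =7289.82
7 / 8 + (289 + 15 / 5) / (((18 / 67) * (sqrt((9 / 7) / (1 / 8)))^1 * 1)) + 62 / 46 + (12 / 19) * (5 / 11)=96521 / 38456 + 4891 * sqrt(14) / 54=341.41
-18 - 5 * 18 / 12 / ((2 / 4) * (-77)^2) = -106737 / 5929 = -18.00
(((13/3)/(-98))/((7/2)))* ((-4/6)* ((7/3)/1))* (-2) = -52/1323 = -0.04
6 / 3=2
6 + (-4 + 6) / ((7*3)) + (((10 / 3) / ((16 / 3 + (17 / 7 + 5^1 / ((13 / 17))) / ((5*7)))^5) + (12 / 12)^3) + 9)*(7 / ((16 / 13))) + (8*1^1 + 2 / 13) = 67502850651336934915491721655 / 949039326146401615648653312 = 71.13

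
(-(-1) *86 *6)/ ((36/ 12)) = 172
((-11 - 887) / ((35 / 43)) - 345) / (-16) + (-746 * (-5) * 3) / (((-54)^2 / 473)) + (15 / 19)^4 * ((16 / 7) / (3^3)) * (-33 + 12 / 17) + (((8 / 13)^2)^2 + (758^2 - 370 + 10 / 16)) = 4960533757117325359829 / 8610552816662160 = 576099.34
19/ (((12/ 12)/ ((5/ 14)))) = 95/ 14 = 6.79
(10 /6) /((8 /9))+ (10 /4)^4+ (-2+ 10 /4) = 663 /16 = 41.44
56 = 56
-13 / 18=-0.72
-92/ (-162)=46/ 81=0.57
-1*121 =-121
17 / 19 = 0.89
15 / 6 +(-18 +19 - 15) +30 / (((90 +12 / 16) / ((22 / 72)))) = -2257 / 198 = -11.40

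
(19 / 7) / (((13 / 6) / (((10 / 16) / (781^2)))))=285 / 222025804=0.00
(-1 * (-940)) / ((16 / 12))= 705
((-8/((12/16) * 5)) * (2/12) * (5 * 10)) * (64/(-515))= 2048/927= 2.21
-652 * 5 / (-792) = 815 / 198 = 4.12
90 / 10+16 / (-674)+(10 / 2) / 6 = 19835 / 2022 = 9.81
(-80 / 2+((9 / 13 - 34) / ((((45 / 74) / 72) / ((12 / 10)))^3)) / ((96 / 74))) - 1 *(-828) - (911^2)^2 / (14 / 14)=-139921133579034641 / 203125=-688842503773.71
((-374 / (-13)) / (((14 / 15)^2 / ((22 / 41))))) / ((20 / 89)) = 8238285 / 104468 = 78.86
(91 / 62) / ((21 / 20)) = 130 / 93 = 1.40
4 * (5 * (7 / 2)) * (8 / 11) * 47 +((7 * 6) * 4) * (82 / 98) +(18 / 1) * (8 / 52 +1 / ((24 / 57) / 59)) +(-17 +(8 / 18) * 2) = 181700965 / 36036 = 5042.21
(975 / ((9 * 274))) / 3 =325 / 2466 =0.13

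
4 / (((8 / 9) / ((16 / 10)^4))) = 18432 / 625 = 29.49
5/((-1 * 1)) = -5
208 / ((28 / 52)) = 2704 / 7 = 386.29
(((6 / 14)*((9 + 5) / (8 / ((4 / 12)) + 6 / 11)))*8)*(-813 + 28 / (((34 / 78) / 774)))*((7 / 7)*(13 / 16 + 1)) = 88404151 / 510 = 173341.47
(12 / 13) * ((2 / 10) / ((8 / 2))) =3 / 65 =0.05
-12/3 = -4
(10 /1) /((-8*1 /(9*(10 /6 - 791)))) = 8880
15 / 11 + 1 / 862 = 12941 / 9482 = 1.36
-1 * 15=-15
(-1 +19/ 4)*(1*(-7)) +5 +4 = -69/ 4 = -17.25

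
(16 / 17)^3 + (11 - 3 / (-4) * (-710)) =-520.67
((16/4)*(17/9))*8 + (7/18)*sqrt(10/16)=7*sqrt(10)/72 + 544/9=60.75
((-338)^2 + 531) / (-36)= -114775 / 36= -3188.19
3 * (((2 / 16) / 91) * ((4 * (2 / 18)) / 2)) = 1 / 1092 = 0.00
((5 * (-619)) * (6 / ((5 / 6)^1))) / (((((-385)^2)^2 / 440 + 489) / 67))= -11944224 / 399470287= -0.03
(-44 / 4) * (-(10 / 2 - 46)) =-451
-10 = -10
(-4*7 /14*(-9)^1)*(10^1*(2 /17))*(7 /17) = 2520 /289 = 8.72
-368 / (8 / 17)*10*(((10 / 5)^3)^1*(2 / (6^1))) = -20853.33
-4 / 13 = -0.31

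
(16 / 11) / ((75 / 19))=304 / 825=0.37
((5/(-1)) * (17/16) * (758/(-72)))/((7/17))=547655/4032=135.83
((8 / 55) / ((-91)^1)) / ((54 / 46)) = -184 / 135135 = -0.00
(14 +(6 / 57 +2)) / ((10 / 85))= 2601 / 19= 136.89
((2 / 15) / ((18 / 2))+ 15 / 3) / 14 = 677 / 1890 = 0.36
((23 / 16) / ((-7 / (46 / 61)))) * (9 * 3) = -4.18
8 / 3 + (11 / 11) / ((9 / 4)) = 28 / 9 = 3.11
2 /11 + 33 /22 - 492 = -10787 /22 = -490.32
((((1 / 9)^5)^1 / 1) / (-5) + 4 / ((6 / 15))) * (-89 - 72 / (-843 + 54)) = -69037114967 / 77649435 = -889.09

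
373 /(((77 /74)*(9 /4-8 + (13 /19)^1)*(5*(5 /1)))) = -2.83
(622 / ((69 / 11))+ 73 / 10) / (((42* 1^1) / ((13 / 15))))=954941 / 434700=2.20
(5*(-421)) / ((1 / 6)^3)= -454680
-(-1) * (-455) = -455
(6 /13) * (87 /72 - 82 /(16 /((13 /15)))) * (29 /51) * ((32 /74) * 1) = -45008 /122655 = -0.37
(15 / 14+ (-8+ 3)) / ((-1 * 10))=11 / 28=0.39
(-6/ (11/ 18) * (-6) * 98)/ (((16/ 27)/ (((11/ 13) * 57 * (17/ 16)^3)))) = 563589.88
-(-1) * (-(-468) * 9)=4212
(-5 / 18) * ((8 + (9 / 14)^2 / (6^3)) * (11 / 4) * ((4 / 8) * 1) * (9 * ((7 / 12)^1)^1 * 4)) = -690085 / 10752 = -64.18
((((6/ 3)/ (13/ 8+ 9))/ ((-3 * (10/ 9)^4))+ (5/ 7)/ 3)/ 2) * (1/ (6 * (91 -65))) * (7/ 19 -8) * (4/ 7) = -3185621/ 1157349375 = -0.00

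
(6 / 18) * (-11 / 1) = -11 / 3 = -3.67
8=8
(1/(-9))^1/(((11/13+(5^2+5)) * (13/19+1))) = -247/115488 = -0.00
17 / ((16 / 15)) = 255 / 16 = 15.94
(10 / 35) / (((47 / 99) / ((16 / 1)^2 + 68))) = 64152 / 329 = 194.99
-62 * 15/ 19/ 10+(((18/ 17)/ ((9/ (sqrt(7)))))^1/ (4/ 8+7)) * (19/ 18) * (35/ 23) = -4.83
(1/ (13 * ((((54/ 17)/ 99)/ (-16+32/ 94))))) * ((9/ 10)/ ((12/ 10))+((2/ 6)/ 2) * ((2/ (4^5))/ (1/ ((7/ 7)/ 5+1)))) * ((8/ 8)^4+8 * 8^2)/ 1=-1412839791/ 97760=-14452.13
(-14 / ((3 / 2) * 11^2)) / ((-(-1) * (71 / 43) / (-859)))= 1034236 / 25773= 40.13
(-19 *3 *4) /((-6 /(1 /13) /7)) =266 /13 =20.46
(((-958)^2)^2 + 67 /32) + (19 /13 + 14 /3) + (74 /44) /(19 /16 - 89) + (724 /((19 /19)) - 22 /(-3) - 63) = 5415323139847939129 /6429280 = 842290760372.54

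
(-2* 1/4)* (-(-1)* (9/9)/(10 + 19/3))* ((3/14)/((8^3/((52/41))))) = -117/7200256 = -0.00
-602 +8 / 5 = -3002 / 5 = -600.40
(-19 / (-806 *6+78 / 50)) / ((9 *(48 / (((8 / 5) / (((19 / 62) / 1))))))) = 155 / 3263247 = 0.00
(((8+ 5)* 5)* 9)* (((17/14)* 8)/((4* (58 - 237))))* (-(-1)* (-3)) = 29835/1253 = 23.81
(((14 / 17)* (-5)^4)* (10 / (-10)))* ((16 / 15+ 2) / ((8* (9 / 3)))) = -20125 / 306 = -65.77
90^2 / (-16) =-2025 / 4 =-506.25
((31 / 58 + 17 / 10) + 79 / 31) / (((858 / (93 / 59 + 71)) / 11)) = 46029359 / 10342995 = 4.45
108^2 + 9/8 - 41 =92993/8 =11624.12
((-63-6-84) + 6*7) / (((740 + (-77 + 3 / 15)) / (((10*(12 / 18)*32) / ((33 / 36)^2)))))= -4262400 / 100309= -42.49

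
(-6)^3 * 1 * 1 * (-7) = 1512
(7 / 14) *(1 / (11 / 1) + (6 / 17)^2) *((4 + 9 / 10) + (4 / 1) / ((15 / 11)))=32195 / 38148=0.84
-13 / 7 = -1.86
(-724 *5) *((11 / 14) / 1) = -19910 / 7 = -2844.29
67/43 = 1.56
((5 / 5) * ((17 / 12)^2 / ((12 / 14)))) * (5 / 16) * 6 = 4.39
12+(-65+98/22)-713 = -8377/11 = -761.55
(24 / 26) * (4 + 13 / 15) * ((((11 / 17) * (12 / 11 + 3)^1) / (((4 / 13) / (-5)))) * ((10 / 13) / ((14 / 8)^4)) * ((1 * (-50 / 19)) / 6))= 70080000 / 10081799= 6.95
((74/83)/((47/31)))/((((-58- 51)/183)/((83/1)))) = -419802/5123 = -81.94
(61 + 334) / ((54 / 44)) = 8690 / 27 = 321.85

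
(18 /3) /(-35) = -0.17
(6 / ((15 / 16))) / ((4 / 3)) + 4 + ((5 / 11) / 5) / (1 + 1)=973 / 110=8.85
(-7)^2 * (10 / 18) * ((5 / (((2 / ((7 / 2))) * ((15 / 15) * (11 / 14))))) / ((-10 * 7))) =-1715 / 396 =-4.33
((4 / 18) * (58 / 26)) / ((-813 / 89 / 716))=-3695992 / 95121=-38.86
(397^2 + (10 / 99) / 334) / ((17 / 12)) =10422998408 / 93687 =111253.41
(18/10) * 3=27/5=5.40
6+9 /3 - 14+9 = 4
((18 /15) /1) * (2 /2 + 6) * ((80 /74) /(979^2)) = 0.00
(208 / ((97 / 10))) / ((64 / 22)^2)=7865 / 3104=2.53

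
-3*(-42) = 126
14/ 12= 7/ 6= 1.17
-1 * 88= -88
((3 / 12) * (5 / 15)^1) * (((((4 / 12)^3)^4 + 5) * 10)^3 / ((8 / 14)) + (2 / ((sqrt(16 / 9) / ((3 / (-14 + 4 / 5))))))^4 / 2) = 246124267676998960021734676625 / 13501658452275389218166784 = 18229.19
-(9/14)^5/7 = -59049/3764768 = -0.02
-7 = -7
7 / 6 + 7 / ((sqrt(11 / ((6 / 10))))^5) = 63*sqrt(165) / 166375 + 7 / 6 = 1.17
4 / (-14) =-2 / 7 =-0.29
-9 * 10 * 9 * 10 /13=-8100 /13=-623.08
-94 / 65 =-1.45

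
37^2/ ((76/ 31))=42439/ 76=558.41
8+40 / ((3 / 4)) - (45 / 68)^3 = 57582113 / 943296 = 61.04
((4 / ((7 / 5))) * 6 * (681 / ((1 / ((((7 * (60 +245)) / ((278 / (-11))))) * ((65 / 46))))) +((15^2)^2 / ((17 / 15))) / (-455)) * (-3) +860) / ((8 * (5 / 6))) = 627996.92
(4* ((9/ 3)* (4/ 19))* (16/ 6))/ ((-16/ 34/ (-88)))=1259.79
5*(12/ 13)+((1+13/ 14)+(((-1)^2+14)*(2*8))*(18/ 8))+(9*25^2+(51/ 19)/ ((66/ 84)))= 234883137/ 38038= 6174.96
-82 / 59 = -1.39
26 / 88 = 13 / 44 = 0.30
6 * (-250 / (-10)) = 150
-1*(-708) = 708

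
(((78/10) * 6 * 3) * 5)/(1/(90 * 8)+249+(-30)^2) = 38880/63637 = 0.61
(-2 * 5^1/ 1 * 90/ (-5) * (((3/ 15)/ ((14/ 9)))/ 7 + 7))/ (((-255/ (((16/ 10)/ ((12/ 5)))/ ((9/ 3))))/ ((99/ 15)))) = -151316/ 20825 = -7.27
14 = 14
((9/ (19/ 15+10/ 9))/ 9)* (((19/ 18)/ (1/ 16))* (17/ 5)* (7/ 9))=18088/ 963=18.78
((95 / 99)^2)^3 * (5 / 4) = 3675459453125 / 3765920597604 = 0.98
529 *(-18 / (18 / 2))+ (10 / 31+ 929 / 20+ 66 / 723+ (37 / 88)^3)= -25737980124833 / 25456386560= -1011.06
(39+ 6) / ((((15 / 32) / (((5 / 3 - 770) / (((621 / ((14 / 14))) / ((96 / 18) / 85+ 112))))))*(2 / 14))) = -2950872064 / 31671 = -93172.68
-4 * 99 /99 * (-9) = 36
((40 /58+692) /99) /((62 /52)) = 1872 /319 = 5.87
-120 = -120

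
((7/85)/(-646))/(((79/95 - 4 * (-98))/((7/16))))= -0.00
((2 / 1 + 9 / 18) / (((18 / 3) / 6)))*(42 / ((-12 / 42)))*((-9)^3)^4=-207585709313535 / 2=-103792854656767.50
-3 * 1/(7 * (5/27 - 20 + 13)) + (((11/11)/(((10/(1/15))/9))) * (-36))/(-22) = 57051/354200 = 0.16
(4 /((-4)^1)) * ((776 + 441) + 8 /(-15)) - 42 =-18877 /15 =-1258.47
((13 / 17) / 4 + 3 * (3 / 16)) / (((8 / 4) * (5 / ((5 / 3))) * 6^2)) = 205 / 58752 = 0.00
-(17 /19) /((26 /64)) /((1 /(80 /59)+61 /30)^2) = -1253376 /4369183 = -0.29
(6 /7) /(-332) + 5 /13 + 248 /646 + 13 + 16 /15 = 1085576873 /73188570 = 14.83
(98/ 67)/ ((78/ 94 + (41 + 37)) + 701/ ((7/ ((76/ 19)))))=32242/ 10567441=0.00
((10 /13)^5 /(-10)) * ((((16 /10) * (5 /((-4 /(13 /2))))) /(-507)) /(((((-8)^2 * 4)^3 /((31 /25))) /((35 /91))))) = -0.00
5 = 5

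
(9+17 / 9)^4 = 92236816 / 6561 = 14058.35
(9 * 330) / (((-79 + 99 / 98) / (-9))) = 342.74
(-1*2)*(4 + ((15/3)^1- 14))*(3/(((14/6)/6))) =540/7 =77.14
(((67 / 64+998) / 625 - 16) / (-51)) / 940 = 576061 / 1917600000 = 0.00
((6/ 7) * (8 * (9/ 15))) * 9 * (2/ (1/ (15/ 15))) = 2592/ 35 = 74.06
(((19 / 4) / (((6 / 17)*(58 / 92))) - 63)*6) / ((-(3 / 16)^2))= 1855360 / 261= 7108.66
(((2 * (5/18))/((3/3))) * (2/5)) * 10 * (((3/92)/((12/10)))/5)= 5/414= 0.01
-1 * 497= -497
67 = 67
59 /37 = 1.59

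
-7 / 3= -2.33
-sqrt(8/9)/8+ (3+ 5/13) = 44/13-sqrt(2)/12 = 3.27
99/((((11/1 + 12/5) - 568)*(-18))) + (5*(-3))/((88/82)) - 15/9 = -5722615/366036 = -15.63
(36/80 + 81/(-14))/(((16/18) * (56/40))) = -6723/1568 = -4.29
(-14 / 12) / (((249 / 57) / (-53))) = 7049 / 498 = 14.15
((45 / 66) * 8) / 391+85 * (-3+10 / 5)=-365525 / 4301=-84.99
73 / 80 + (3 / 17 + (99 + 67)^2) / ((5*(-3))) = -7491557 / 4080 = -1836.17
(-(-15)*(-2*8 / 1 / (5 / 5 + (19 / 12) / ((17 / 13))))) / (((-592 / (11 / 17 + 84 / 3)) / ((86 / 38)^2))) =162083340 / 6024007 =26.91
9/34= 0.26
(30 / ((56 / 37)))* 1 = 19.82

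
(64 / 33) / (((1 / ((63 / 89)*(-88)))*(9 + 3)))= -896 / 89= -10.07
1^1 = 1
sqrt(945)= 3 * sqrt(105)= 30.74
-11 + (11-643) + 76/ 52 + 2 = -8314/ 13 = -639.54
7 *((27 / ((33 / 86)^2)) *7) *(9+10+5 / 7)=21433608 / 121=177137.26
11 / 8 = 1.38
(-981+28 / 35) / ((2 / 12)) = -29406 / 5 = -5881.20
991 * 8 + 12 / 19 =150644 / 19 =7928.63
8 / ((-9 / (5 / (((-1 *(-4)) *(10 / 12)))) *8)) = -0.17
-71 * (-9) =639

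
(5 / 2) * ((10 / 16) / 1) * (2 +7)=225 / 16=14.06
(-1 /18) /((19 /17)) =-17 /342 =-0.05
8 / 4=2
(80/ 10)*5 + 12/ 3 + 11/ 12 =539/ 12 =44.92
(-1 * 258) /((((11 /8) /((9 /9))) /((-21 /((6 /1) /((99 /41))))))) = 65016 /41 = 1585.76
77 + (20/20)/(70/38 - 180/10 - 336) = 515188/6691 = 77.00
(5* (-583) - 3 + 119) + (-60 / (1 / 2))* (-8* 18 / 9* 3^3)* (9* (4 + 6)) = 4662801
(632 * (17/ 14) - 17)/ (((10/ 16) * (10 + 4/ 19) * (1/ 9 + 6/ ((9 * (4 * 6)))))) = 14372208/ 16975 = 846.67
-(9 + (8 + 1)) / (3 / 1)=-6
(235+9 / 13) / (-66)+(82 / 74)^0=-1103 / 429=-2.57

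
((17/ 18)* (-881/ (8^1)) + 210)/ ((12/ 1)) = 15263/ 1728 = 8.83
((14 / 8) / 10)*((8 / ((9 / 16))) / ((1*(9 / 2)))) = 224 / 405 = 0.55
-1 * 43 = -43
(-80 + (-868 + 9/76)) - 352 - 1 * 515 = -137931/76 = -1814.88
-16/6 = -8/3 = -2.67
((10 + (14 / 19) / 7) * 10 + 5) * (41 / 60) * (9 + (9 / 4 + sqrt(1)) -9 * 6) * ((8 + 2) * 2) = -13796705 / 228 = -60511.86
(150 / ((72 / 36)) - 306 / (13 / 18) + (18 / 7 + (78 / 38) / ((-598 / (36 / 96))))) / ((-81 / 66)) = 807502091 / 2863224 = 282.03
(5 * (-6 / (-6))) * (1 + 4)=25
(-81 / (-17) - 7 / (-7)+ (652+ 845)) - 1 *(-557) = 35016 / 17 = 2059.76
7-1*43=-36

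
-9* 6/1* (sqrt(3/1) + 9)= -486 -54* sqrt(3)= -579.53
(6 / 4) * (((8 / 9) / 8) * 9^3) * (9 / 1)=2187 / 2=1093.50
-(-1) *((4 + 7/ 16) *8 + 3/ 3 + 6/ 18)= 221/ 6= 36.83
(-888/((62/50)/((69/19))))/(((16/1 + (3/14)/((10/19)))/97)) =-20801844000/1352933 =-15375.37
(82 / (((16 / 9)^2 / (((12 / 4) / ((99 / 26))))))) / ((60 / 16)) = 4797 / 880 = 5.45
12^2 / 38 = 3.79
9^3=729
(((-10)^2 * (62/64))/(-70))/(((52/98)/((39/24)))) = -1085/256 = -4.24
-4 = -4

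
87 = 87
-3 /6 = -0.50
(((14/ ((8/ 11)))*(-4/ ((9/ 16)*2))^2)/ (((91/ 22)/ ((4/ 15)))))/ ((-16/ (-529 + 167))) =5606656/ 15795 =354.96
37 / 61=0.61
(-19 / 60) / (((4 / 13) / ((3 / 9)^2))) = -247 / 2160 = -0.11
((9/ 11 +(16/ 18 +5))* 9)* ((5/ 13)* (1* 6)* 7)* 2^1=278880/ 143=1950.21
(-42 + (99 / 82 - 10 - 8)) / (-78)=1607 / 2132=0.75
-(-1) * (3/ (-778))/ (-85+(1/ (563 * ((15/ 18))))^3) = 66920080125/ 1475141632720702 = 0.00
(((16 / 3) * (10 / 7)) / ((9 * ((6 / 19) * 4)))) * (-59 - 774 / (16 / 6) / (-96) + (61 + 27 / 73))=4787525 / 1324512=3.61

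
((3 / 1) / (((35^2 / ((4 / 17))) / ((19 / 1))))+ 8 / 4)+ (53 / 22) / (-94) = 85499979 / 43066100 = 1.99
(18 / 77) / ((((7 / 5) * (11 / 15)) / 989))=1335150 / 5929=225.19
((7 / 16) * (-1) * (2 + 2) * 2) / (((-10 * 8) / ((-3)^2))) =63 / 160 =0.39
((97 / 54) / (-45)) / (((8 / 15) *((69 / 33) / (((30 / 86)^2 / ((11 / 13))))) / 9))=-31525 / 680432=-0.05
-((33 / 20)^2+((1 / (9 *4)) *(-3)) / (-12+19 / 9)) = -97221 / 35600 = -2.73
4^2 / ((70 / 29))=232 / 35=6.63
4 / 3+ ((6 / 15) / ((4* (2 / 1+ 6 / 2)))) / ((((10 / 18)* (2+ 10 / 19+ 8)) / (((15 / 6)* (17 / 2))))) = 168721 / 120000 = 1.41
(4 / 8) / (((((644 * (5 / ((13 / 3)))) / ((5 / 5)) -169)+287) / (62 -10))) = 169 / 5597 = 0.03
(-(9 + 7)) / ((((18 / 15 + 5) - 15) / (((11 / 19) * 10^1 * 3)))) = 600 / 19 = 31.58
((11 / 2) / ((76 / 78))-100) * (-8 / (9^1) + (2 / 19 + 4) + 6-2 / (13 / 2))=-35503621 / 42237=-840.58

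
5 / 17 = 0.29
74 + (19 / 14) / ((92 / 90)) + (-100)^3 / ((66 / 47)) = -15132399137 / 21252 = -712045.88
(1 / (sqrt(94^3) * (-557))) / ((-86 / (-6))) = -3 * sqrt(94) / 211631036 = -0.00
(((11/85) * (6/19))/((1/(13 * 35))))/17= 6006/5491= 1.09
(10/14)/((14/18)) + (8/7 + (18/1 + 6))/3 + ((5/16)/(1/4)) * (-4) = 632/147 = 4.30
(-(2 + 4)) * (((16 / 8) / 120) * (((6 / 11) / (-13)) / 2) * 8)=12 / 715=0.02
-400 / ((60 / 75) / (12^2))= -72000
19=19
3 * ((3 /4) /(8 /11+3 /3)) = 99 /76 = 1.30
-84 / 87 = -28 / 29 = -0.97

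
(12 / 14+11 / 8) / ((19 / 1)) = 125 / 1064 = 0.12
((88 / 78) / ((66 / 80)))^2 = 25600 / 13689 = 1.87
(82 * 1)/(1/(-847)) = -69454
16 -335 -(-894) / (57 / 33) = 198.58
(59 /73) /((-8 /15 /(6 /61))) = -2655 /17812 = -0.15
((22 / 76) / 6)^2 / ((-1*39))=-121 / 2027376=-0.00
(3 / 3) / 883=1 / 883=0.00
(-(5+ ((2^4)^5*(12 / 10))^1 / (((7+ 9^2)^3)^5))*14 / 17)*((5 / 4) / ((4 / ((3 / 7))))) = -5256194611791822795571209 / 9531232896049172002635776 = -0.55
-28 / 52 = -7 / 13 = -0.54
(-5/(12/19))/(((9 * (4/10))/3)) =-475/72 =-6.60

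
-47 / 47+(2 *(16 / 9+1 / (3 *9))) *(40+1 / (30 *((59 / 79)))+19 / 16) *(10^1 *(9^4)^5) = 4293982824178105244125627 / 236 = 18194842475330954424261.13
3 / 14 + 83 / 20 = 611 / 140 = 4.36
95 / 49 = 1.94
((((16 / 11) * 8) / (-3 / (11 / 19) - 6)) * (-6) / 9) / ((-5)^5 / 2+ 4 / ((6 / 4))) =-512 / 1151157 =-0.00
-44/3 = -14.67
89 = 89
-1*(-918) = 918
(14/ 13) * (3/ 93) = 0.03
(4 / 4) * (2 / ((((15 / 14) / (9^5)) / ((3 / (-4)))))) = -413343 / 5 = -82668.60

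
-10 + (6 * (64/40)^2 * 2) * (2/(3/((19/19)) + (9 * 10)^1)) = -9.34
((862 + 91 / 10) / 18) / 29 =1.67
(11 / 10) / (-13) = -11 / 130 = -0.08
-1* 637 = -637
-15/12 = -5/4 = -1.25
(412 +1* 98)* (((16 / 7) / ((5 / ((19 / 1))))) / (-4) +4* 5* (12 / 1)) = 849048 / 7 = 121292.57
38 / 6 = 19 / 3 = 6.33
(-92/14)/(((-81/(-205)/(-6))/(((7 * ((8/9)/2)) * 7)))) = 528080/243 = 2173.17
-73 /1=-73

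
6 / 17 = 0.35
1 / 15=0.07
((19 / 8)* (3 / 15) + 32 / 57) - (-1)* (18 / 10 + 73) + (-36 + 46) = 195707 / 2280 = 85.84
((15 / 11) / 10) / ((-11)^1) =-3 / 242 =-0.01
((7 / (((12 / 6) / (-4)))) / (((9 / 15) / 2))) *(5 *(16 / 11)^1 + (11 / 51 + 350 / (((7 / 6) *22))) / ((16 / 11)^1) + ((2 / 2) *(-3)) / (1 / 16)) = 1456.19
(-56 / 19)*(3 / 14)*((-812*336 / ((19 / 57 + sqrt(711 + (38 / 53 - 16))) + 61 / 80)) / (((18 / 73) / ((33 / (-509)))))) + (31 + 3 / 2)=4264462053570685 / 41009272861306 - 75715463577600*sqrt(217141) / 20504636430653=-1616.71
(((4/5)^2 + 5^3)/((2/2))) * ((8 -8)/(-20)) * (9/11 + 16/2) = 0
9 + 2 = 11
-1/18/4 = -1/72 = -0.01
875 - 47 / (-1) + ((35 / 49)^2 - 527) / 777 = 921.32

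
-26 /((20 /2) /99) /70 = -1287 /350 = -3.68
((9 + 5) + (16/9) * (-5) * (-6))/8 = 101/12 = 8.42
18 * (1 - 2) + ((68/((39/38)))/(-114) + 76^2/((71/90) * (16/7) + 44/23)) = 1535.69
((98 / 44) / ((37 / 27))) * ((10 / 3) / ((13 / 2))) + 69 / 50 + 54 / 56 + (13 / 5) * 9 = 98436111 / 3703700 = 26.58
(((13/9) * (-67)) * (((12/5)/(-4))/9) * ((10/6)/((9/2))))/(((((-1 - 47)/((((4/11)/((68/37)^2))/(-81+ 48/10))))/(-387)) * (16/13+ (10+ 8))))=-666551041/470914171200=-0.00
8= 8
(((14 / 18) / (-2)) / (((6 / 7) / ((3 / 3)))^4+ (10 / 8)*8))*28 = -117649 / 113877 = -1.03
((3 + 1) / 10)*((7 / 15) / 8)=7 / 300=0.02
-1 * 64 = -64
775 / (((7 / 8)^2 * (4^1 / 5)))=62000 / 49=1265.31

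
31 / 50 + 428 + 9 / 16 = 171673 / 400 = 429.18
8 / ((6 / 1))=4 / 3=1.33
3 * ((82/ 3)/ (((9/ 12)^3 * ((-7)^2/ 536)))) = 2812928/ 1323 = 2126.17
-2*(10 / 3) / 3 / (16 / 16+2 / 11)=-220 / 117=-1.88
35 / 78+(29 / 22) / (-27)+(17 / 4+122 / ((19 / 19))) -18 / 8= 480308 / 3861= 124.40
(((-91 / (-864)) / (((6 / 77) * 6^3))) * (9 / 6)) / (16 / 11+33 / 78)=1002001 / 200434176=0.00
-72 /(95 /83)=-5976 /95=-62.91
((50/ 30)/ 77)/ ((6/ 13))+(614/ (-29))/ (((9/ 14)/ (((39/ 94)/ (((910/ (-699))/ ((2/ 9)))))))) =22474523/ 9445590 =2.38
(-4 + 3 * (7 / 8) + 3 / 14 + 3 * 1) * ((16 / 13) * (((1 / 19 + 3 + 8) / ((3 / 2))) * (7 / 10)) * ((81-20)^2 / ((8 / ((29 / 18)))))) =77802389 / 8892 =8749.71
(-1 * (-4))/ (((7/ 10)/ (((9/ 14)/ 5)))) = 36/ 49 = 0.73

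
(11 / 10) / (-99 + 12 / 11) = -121 / 10770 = -0.01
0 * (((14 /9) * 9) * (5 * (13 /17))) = 0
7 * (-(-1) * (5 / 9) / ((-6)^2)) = 35 / 324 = 0.11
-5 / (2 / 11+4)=-55 / 46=-1.20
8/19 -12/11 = -140/209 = -0.67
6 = 6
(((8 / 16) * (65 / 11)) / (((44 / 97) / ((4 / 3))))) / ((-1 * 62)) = -6305 / 45012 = -0.14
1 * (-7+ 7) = 0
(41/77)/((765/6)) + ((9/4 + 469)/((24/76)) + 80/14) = 235307431/157080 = 1498.01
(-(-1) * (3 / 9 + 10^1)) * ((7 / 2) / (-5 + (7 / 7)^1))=-217 / 24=-9.04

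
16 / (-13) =-16 / 13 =-1.23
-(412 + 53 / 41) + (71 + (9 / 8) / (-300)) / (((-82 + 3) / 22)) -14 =-579215847 / 1295600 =-447.06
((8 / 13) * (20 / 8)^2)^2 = 2500 / 169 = 14.79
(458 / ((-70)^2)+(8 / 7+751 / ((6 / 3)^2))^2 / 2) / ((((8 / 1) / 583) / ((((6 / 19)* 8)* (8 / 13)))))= 1223148614061 / 605150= 2021232.11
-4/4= -1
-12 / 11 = -1.09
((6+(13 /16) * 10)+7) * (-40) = -845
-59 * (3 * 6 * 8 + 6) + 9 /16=-141591 /16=-8849.44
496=496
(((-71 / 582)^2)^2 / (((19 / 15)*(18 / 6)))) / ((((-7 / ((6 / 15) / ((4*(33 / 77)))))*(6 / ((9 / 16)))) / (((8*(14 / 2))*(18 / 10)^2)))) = -177881767 / 5382580284800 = -0.00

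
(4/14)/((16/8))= 1/7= 0.14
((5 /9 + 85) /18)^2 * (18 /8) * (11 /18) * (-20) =-8152375 /13122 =-621.28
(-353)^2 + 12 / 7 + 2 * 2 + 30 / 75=4361529 / 35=124615.11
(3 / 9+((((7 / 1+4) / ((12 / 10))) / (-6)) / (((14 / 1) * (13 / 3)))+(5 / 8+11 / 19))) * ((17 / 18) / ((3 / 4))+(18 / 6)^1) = 3607895 / 560196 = 6.44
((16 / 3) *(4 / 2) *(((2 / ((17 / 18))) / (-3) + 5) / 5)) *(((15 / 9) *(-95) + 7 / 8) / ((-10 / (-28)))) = -15448552 / 3825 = -4038.84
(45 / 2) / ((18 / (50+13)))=78.75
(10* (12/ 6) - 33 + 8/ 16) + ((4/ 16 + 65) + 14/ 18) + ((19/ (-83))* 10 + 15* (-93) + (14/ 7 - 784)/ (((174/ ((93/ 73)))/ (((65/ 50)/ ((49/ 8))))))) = -1344.98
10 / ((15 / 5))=10 / 3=3.33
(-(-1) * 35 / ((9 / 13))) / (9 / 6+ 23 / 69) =910 / 33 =27.58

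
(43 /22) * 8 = 172 /11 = 15.64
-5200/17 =-305.88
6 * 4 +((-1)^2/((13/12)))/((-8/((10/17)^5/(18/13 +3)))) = 647404792/26977283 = 24.00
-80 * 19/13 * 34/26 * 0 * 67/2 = 0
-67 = -67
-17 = -17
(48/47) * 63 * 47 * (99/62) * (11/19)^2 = 18112248/11191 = 1618.47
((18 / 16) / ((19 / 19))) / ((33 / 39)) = 117 / 88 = 1.33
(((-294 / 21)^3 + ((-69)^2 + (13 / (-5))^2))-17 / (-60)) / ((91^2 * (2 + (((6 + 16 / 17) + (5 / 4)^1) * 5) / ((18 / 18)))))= 10322621 / 1814160075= 0.01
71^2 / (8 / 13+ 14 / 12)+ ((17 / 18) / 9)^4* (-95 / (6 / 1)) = 1624883819065963 / 574415445024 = 2828.76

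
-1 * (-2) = 2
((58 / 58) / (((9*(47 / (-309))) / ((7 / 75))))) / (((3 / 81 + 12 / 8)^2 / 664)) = -1868832 / 97525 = -19.16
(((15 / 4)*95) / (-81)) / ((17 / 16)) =-4.14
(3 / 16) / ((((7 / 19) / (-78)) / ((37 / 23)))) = -82251 / 1288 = -63.86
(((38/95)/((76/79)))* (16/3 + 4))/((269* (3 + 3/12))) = 4424/996645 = 0.00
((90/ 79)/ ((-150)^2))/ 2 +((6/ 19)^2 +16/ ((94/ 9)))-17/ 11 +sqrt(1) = 8007705637/ 7372161500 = 1.09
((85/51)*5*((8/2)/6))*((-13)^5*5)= -92823250/9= -10313694.44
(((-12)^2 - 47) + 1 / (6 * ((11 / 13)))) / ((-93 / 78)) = -83395 / 1023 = -81.52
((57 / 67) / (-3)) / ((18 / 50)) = -475 / 603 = -0.79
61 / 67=0.91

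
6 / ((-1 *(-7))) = 6 / 7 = 0.86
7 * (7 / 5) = 49 / 5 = 9.80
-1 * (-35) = 35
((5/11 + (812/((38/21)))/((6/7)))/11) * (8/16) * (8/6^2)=12168/2299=5.29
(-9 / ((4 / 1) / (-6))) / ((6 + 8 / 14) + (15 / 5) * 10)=189 / 512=0.37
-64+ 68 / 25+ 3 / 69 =-61.24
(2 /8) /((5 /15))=3 /4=0.75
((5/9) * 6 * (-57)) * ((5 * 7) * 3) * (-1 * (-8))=-159600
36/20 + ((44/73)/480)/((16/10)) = 126199/70080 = 1.80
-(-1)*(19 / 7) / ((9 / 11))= 209 / 63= 3.32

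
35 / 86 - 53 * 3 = -13639 / 86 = -158.59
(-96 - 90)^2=34596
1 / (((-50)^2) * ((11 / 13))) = 13 / 27500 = 0.00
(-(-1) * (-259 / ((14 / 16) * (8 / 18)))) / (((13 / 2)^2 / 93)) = -247752 / 169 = -1465.99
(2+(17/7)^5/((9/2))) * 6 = 6284480/50421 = 124.64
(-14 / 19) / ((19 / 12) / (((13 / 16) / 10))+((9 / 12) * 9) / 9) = -312 / 8569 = -0.04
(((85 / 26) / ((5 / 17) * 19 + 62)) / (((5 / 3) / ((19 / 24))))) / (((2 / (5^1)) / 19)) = 1.09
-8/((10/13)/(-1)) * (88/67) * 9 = 41184/335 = 122.94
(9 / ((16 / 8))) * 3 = 13.50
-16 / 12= -4 / 3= -1.33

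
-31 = -31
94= 94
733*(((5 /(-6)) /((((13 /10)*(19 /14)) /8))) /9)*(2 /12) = -1026200 /20007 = -51.29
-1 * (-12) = 12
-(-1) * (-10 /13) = -0.77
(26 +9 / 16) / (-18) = -425 / 288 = -1.48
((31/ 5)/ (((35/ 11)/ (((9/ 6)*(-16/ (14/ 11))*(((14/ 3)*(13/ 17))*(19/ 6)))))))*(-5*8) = 29647904/ 1785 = 16609.47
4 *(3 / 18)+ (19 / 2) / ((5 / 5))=61 / 6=10.17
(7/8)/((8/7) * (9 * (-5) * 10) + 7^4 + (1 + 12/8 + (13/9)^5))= 2893401/6267940412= 0.00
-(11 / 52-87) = 4513 / 52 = 86.79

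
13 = 13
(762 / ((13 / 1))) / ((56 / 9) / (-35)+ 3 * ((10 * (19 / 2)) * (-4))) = -135 / 2626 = -0.05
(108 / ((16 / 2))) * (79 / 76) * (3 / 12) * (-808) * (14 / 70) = -215433 / 380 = -566.93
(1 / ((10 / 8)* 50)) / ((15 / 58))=116 / 1875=0.06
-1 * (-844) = 844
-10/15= -2/3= -0.67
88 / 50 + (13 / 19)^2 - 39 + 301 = 2384659 / 9025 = 264.23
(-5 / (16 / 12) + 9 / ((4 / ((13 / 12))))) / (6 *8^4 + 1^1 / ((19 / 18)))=-133 / 2490464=-0.00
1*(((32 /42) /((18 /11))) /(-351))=-88 /66339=-0.00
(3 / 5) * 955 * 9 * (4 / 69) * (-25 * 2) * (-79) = 27160200 / 23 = 1180878.26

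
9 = 9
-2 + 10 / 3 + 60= 184 / 3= 61.33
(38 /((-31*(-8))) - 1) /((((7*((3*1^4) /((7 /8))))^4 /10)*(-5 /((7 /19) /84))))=35 /1563328512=0.00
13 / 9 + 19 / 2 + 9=359 / 18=19.94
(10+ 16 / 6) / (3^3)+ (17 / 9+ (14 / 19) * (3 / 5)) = 21547 / 7695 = 2.80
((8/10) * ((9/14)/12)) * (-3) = -9/70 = -0.13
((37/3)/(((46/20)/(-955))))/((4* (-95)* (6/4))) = 35335/3933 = 8.98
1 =1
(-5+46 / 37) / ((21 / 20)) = -2780 / 777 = -3.58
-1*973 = -973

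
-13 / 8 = -1.62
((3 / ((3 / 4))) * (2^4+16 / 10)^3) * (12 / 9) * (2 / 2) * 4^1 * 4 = 174456832 / 375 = 465218.22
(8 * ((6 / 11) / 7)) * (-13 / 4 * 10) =-1560 / 77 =-20.26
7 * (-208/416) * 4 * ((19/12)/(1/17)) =-2261/6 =-376.83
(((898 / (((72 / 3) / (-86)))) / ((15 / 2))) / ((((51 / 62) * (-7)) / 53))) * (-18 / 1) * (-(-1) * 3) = -126885604 / 595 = -213253.12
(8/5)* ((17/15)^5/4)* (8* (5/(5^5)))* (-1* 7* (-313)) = 49774506992/2373046875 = 20.97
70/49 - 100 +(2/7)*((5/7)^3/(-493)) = -116678560/1183693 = -98.57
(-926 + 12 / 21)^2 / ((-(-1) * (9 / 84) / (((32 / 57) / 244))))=1342863488 / 73017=18391.11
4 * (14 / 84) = 2 / 3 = 0.67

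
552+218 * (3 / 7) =4518 / 7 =645.43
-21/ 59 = -0.36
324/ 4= 81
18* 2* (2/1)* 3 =216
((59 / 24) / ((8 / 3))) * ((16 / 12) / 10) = 59 / 480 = 0.12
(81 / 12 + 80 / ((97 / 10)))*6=17457 / 194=89.98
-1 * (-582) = 582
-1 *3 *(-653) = 1959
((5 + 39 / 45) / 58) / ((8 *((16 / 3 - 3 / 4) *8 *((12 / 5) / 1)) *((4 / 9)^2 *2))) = 27 / 74240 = 0.00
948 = 948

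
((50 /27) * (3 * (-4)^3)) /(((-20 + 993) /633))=-675200 /2919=-231.31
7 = 7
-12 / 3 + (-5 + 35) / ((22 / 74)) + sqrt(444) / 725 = 2 * sqrt(111) / 725 + 1066 / 11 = 96.94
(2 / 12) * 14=7 / 3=2.33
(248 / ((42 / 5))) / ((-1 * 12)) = -155 / 63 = -2.46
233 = 233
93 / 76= 1.22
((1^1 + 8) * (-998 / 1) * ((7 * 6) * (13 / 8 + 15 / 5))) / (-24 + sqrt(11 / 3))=3489507 * sqrt(33) / 3434 + 125622252 / 1717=79001.22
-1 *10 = -10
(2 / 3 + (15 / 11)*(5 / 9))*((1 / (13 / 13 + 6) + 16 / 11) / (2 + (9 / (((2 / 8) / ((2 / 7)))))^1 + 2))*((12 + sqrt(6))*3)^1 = 6.90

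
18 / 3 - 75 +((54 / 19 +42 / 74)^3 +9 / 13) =-129477965127 / 4516576051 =-28.67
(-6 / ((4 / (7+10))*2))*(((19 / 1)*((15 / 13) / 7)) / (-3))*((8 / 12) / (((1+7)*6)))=1615 / 8736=0.18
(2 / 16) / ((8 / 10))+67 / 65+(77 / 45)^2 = 3466409 / 842400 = 4.11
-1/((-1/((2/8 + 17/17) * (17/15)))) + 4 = 65/12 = 5.42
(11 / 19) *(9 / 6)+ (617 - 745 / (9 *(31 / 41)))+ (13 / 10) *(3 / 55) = 741218882 / 1457775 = 508.46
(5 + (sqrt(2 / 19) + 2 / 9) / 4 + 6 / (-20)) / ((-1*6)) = -107 / 135 - sqrt(38) / 456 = -0.81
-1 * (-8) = 8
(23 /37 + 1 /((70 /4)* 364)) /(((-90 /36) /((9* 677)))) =-892910871 /589225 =-1515.40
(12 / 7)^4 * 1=20736 / 2401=8.64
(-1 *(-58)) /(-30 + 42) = 29 /6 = 4.83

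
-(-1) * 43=43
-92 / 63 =-1.46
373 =373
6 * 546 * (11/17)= 36036/17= 2119.76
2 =2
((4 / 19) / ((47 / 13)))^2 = 2704 / 797449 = 0.00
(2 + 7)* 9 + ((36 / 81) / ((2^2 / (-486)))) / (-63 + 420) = 9621 / 119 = 80.85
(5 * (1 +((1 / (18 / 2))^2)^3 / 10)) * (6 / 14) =5314411 / 2480058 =2.14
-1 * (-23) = 23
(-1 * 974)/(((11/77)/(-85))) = 579530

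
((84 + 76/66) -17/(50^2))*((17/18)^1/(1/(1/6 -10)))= -7045512317/8910000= -790.74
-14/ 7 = -2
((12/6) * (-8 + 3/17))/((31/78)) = -20748/527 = -39.37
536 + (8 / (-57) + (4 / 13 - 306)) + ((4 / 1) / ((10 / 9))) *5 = 183892 / 741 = 248.17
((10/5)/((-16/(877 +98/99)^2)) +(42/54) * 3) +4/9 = -7555042441/78408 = -96355.51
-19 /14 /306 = -19 /4284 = -0.00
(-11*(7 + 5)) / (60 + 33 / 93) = -4092 / 1871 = -2.19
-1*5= -5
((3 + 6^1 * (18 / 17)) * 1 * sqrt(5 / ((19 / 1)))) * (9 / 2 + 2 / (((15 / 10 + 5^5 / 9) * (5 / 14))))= 21.67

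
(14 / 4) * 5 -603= -1171 / 2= -585.50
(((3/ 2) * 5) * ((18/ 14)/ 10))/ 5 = 27/ 140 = 0.19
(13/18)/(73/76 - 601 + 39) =-494/383751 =-0.00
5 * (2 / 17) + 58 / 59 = 1576 / 1003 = 1.57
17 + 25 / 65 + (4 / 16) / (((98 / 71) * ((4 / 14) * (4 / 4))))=26235 / 1456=18.02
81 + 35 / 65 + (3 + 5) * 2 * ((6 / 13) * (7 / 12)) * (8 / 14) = 84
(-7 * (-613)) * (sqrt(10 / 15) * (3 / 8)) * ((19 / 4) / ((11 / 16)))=81529 * sqrt(6) / 22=9077.47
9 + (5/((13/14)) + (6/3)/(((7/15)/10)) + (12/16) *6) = 11237/182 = 61.74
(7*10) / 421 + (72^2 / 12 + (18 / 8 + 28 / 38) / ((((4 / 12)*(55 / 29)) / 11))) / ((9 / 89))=2297041907 / 479940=4786.10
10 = 10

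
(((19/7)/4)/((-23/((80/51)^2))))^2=924160000/175360775121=0.01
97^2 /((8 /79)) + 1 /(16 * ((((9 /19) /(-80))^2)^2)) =2673850943471 /52488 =50942138.08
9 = 9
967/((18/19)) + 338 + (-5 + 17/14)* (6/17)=2907521/2142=1357.39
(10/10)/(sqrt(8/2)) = 1/2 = 0.50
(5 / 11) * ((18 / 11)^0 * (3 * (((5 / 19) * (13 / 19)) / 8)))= 975 / 31768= 0.03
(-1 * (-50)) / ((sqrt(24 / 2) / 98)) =2450 * sqrt(3) / 3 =1414.51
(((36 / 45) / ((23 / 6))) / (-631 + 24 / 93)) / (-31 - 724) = 744 / 1697689225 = 0.00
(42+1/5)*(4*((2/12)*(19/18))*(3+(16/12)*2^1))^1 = 68153/405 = 168.28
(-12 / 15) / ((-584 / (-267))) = -267 / 730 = -0.37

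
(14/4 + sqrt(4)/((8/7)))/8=21/32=0.66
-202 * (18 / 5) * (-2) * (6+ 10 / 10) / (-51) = -16968 / 85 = -199.62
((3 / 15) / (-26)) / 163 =-0.00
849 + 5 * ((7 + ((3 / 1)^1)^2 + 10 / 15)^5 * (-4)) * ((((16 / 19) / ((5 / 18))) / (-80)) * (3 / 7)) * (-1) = -498983747 / 1197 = -416861.94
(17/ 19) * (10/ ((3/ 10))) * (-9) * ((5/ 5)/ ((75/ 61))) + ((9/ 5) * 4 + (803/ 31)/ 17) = -10493227/ 50065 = -209.59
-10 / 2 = -5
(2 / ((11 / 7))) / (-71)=-14 / 781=-0.02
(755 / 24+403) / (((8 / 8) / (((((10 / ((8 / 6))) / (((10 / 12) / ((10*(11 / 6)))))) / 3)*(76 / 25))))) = 2179243 / 30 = 72641.43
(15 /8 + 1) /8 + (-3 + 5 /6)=-1.81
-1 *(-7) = 7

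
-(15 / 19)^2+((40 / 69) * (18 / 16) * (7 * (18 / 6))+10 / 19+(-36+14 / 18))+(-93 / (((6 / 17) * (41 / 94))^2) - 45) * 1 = -501328832035 / 125616087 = -3990.96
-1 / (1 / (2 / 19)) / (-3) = 2 / 57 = 0.04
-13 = -13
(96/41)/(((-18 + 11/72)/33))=-228096/52685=-4.33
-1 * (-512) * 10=5120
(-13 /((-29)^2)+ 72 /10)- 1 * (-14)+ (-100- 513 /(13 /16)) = -710.20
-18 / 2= -9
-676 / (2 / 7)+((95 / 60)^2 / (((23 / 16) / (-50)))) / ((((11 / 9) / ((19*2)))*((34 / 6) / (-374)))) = 4060982 / 23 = 176564.43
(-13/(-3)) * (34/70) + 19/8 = 4.48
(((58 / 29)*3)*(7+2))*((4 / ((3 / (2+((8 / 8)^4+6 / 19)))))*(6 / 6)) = 4536 / 19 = 238.74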